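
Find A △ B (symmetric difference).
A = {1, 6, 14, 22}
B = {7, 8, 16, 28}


A △ B = (A \ B) ∪ (B \ A) = elements in exactly one of A or B
A \ B = {1, 6, 14, 22}
B \ A = {7, 8, 16, 28}
A △ B = {1, 6, 7, 8, 14, 16, 22, 28}

A △ B = {1, 6, 7, 8, 14, 16, 22, 28}


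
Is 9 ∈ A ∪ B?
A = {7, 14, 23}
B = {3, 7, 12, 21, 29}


A = {7, 14, 23}, B = {3, 7, 12, 21, 29}
A ∪ B = all elements in A or B
A ∪ B = {3, 7, 12, 14, 21, 23, 29}
Checking if 9 ∈ A ∪ B
9 is not in A ∪ B → False

9 ∉ A ∪ B


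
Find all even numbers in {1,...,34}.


Checking each candidate:
Condition: even numbers in {1,...,34}
Result = {2, 4, 6, 8, 10, 12, 14, 16, 18, 20, 22, 24, 26, 28, 30, 32, 34}

{2, 4, 6, 8, 10, 12, 14, 16, 18, 20, 22, 24, 26, 28, 30, 32, 34}


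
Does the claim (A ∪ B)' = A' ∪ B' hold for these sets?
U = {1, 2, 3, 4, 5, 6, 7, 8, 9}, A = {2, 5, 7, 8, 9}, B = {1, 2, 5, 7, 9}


LHS: A ∪ B = {1, 2, 5, 7, 8, 9}
(A ∪ B)' = U \ (A ∪ B) = {3, 4, 6}
A' = {1, 3, 4, 6}, B' = {3, 4, 6, 8}
Claimed RHS: A' ∪ B' = {1, 3, 4, 6, 8}
Identity is INVALID: LHS = {3, 4, 6} but the RHS claimed here equals {1, 3, 4, 6, 8}. The correct form is (A ∪ B)' = A' ∩ B'.

Identity is invalid: (A ∪ B)' = {3, 4, 6} but A' ∪ B' = {1, 3, 4, 6, 8}. The correct De Morgan law is (A ∪ B)' = A' ∩ B'.


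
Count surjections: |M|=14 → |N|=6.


n = |M| = 14, k = |N| = 6. Surjections via inclusion-exclusion:
S(n,k) = Σ(-1)^i × C(k,i) × (k-i)^n, i=0 to k
i=0: (-1)^0×C(6,0)×6^14 = 78364164096
i=1: (-1)^1×C(6,1)×5^14 = -36621093750
i=2: (-1)^2×C(6,2)×4^14 = 4026531840
i=3: (-1)^3×C(6,3)×3^14 = -95659380
i=4: (-1)^4×C(6,4)×2^14 = 245760
i=5: (-1)^5×C(6,5)×1^14 = -6
i=6: (-1)^6×C(6,6)×0^14 = 0
Total = 45674188560

Number of surjections = 45674188560


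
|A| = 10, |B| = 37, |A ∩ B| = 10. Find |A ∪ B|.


|A ∪ B| = |A| + |B| - |A ∩ B|
= 10 + 37 - 10
= 37

|A ∪ B| = 37


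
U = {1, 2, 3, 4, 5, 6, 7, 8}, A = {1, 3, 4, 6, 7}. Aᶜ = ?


Aᶜ = U \ A = elements in U but not in A
U = {1, 2, 3, 4, 5, 6, 7, 8}
A = {1, 3, 4, 6, 7}
Aᶜ = {2, 5, 8}

Aᶜ = {2, 5, 8}


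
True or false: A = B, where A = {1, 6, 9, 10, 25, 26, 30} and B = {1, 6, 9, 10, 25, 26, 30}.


Two sets are equal iff they have exactly the same elements.
A = {1, 6, 9, 10, 25, 26, 30}
B = {1, 6, 9, 10, 25, 26, 30}
Same elements → A = B

Yes, A = B


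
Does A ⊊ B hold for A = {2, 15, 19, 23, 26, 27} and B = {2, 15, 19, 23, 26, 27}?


A ⊂ B requires: A ⊆ B AND A ≠ B.
A ⊆ B? Yes
A = B? Yes
A = B, so A is not a PROPER subset.

No, A is not a proper subset of B


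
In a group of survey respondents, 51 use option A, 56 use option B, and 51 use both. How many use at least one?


|A ∪ B| = |A| + |B| - |A ∩ B|
= 51 + 56 - 51
= 56

|A ∪ B| = 56


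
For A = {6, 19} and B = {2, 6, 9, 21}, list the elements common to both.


A ∩ B = elements in both A and B
A = {6, 19}
B = {2, 6, 9, 21}
A ∩ B = {6}

A ∩ B = {6}


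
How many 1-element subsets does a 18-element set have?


C(n,k) = n! / (k!(n-k)!)
C(18,1) = 18! / (1!17!)
= 18

C(18,1) = 18


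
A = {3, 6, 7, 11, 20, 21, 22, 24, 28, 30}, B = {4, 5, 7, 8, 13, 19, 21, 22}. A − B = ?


A \ B = elements in A but not in B
A = {3, 6, 7, 11, 20, 21, 22, 24, 28, 30}
B = {4, 5, 7, 8, 13, 19, 21, 22}
Remove from A any elements in B
A \ B = {3, 6, 11, 20, 24, 28, 30}

A \ B = {3, 6, 11, 20, 24, 28, 30}


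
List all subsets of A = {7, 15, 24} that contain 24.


A subset of A contains 24 iff the remaining 2 elements form any subset of A \ {24}.
Count: 2^(n-1) = 2^2 = 4
Subsets containing 24: {24}, {7, 24}, {15, 24}, {7, 15, 24}

Subsets containing 24 (4 total): {24}, {7, 24}, {15, 24}, {7, 15, 24}


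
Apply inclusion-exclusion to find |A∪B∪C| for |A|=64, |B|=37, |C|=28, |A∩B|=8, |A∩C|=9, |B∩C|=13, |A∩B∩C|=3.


|A∪B∪C| = |A|+|B|+|C| - |A∩B|-|A∩C|-|B∩C| + |A∩B∩C|
= 64+37+28 - 8-9-13 + 3
= 129 - 30 + 3
= 102

|A ∪ B ∪ C| = 102


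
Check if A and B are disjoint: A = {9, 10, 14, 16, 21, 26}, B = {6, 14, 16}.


Disjoint means A ∩ B = ∅.
A ∩ B = {14, 16}
A ∩ B ≠ ∅, so A and B are NOT disjoint.

No, A and B are not disjoint (A ∩ B = {14, 16})


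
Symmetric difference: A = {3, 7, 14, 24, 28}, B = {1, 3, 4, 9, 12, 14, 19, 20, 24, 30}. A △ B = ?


A △ B = (A \ B) ∪ (B \ A) = elements in exactly one of A or B
A \ B = {7, 28}
B \ A = {1, 4, 9, 12, 19, 20, 30}
A △ B = {1, 4, 7, 9, 12, 19, 20, 28, 30}

A △ B = {1, 4, 7, 9, 12, 19, 20, 28, 30}


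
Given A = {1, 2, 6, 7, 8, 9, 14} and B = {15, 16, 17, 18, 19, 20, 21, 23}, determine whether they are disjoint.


Disjoint means A ∩ B = ∅.
A ∩ B = ∅
A ∩ B = ∅, so A and B are disjoint.

Yes, A and B are disjoint


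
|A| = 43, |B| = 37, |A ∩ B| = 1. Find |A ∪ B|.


|A ∪ B| = |A| + |B| - |A ∩ B|
= 43 + 37 - 1
= 79

|A ∪ B| = 79


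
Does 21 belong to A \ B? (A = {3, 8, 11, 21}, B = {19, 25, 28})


A = {3, 8, 11, 21}, B = {19, 25, 28}
A \ B = elements in A but not in B
A \ B = {3, 8, 11, 21}
Checking if 21 ∈ A \ B
21 is in A \ B → True

21 ∈ A \ B


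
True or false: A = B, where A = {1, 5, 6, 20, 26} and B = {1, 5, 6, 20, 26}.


Two sets are equal iff they have exactly the same elements.
A = {1, 5, 6, 20, 26}
B = {1, 5, 6, 20, 26}
Same elements → A = B

Yes, A = B


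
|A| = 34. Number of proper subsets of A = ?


Total subsets = 2^n = 2^34 = 17179869184
Proper subsets exclude the set itself: 2^n - 1
= 17179869184 - 1
= 17179869183

Number of proper subsets = 17179869183


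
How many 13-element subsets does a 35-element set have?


C(n,k) = n! / (k!(n-k)!)
C(35,13) = 35! / (13!22!)
= 1476337800

C(35,13) = 1476337800


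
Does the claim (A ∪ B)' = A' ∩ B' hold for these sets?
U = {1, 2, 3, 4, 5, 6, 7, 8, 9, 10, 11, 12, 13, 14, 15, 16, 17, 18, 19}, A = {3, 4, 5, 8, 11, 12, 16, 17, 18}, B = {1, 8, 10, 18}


LHS: A ∪ B = {1, 3, 4, 5, 8, 10, 11, 12, 16, 17, 18}
(A ∪ B)' = U \ (A ∪ B) = {2, 6, 7, 9, 13, 14, 15, 19}
A' = {1, 2, 6, 7, 9, 10, 13, 14, 15, 19}, B' = {2, 3, 4, 5, 6, 7, 9, 11, 12, 13, 14, 15, 16, 17, 19}
Claimed RHS: A' ∩ B' = {2, 6, 7, 9, 13, 14, 15, 19}
Identity is VALID: LHS = RHS = {2, 6, 7, 9, 13, 14, 15, 19} ✓

Identity is valid. (A ∪ B)' = A' ∩ B' = {2, 6, 7, 9, 13, 14, 15, 19}


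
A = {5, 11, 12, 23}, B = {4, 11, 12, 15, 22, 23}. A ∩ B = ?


A ∩ B = elements in both A and B
A = {5, 11, 12, 23}
B = {4, 11, 12, 15, 22, 23}
A ∩ B = {11, 12, 23}

A ∩ B = {11, 12, 23}


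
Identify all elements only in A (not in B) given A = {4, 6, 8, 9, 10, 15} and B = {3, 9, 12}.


A = {4, 6, 8, 9, 10, 15}
B = {3, 9, 12}
Region: only in A (not in B)
Elements: {4, 6, 8, 10, 15}

Elements only in A (not in B): {4, 6, 8, 10, 15}


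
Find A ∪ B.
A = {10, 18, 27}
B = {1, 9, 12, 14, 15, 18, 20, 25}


A ∪ B = all elements in A or B (or both)
A = {10, 18, 27}
B = {1, 9, 12, 14, 15, 18, 20, 25}
A ∪ B = {1, 9, 10, 12, 14, 15, 18, 20, 25, 27}

A ∪ B = {1, 9, 10, 12, 14, 15, 18, 20, 25, 27}


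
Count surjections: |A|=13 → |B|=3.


n = |A| = 13, k = |B| = 3. Surjections via inclusion-exclusion:
S(n,k) = Σ(-1)^i × C(k,i) × (k-i)^n, i=0 to k
i=0: (-1)^0×C(3,0)×3^13 = 1594323
i=1: (-1)^1×C(3,1)×2^13 = -24576
i=2: (-1)^2×C(3,2)×1^13 = 3
i=3: (-1)^3×C(3,3)×0^13 = 0
Total = 1569750

Number of surjections = 1569750


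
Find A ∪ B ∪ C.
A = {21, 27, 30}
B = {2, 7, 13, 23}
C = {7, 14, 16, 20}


A ∪ B = {2, 7, 13, 21, 23, 27, 30}
(A ∪ B) ∪ C = {2, 7, 13, 14, 16, 20, 21, 23, 27, 30}

A ∪ B ∪ C = {2, 7, 13, 14, 16, 20, 21, 23, 27, 30}


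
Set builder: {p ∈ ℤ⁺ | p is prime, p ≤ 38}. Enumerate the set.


Checking each candidate:
Condition: primes ≤ 38
Result = {2, 3, 5, 7, 11, 13, 17, 19, 23, 29, 31, 37}

{2, 3, 5, 7, 11, 13, 17, 19, 23, 29, 31, 37}


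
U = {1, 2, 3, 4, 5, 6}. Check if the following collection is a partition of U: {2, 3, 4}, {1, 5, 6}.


A partition requires: (1) non-empty parts, (2) pairwise disjoint, (3) union = U
Parts: {2, 3, 4}, {1, 5, 6}
Union of parts: {1, 2, 3, 4, 5, 6}
U = {1, 2, 3, 4, 5, 6}
All non-empty? True
Pairwise disjoint? True
Covers U? True

Yes, valid partition


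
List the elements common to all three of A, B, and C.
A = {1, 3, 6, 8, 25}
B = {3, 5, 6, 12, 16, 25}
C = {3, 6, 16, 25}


A ∩ B = {3, 6, 25}
(A ∩ B) ∩ C = {3, 6, 25}

A ∩ B ∩ C = {3, 6, 25}


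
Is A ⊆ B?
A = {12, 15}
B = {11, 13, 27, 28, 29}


A ⊆ B means every element of A is in B.
Elements in A not in B: {12, 15}
So A ⊄ B.

No, A ⊄ B


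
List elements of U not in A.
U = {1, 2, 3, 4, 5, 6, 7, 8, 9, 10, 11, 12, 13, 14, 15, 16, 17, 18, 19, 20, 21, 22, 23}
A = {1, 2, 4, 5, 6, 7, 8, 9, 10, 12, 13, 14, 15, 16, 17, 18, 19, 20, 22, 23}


Aᶜ = U \ A = elements in U but not in A
U = {1, 2, 3, 4, 5, 6, 7, 8, 9, 10, 11, 12, 13, 14, 15, 16, 17, 18, 19, 20, 21, 22, 23}
A = {1, 2, 4, 5, 6, 7, 8, 9, 10, 12, 13, 14, 15, 16, 17, 18, 19, 20, 22, 23}
Aᶜ = {3, 11, 21}

Aᶜ = {3, 11, 21}


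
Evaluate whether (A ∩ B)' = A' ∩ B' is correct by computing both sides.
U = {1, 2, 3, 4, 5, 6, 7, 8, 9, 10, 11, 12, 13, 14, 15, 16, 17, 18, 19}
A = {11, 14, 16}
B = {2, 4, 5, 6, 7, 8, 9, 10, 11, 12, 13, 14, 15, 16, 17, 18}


LHS: A ∩ B = {11, 14, 16}
(A ∩ B)' = U \ (A ∩ B) = {1, 2, 3, 4, 5, 6, 7, 8, 9, 10, 12, 13, 15, 17, 18, 19}
A' = {1, 2, 3, 4, 5, 6, 7, 8, 9, 10, 12, 13, 15, 17, 18, 19}, B' = {1, 3, 19}
Claimed RHS: A' ∩ B' = {1, 3, 19}
Identity is INVALID: LHS = {1, 2, 3, 4, 5, 6, 7, 8, 9, 10, 12, 13, 15, 17, 18, 19} but the RHS claimed here equals {1, 3, 19}. The correct form is (A ∩ B)' = A' ∪ B'.

Identity is invalid: (A ∩ B)' = {1, 2, 3, 4, 5, 6, 7, 8, 9, 10, 12, 13, 15, 17, 18, 19} but A' ∩ B' = {1, 3, 19}. The correct De Morgan law is (A ∩ B)' = A' ∪ B'.


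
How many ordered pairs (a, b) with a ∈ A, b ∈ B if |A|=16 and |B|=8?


|A × B| = |A| × |B|
= 16 × 8
= 128

|A × B| = 128


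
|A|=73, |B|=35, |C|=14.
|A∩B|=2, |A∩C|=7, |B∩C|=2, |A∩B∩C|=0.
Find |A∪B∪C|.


|A∪B∪C| = |A|+|B|+|C| - |A∩B|-|A∩C|-|B∩C| + |A∩B∩C|
= 73+35+14 - 2-7-2 + 0
= 122 - 11 + 0
= 111

|A ∪ B ∪ C| = 111


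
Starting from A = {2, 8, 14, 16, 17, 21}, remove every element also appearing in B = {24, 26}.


A \ B = elements in A but not in B
A = {2, 8, 14, 16, 17, 21}
B = {24, 26}
Remove from A any elements in B
A \ B = {2, 8, 14, 16, 17, 21}

A \ B = {2, 8, 14, 16, 17, 21}


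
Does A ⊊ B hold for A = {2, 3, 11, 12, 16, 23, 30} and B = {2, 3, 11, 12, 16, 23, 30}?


A ⊂ B requires: A ⊆ B AND A ≠ B.
A ⊆ B? Yes
A = B? Yes
A = B, so A is not a PROPER subset.

No, A is not a proper subset of B


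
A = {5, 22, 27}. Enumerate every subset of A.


|A| = 3, so |P(A)| = 2^3 = 8
Enumerate subsets by cardinality (0 to 3):
∅, {5}, {22}, {27}, {5, 22}, {5, 27}, {22, 27}, {5, 22, 27}

P(A) has 8 subsets: ∅, {5}, {22}, {27}, {5, 22}, {5, 27}, {22, 27}, {5, 22, 27}


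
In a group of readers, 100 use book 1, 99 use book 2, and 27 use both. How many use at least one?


|A ∪ B| = |A| + |B| - |A ∩ B|
= 100 + 99 - 27
= 172

|A ∪ B| = 172


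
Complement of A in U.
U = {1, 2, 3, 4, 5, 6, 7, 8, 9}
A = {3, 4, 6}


Aᶜ = U \ A = elements in U but not in A
U = {1, 2, 3, 4, 5, 6, 7, 8, 9}
A = {3, 4, 6}
Aᶜ = {1, 2, 5, 7, 8, 9}

Aᶜ = {1, 2, 5, 7, 8, 9}


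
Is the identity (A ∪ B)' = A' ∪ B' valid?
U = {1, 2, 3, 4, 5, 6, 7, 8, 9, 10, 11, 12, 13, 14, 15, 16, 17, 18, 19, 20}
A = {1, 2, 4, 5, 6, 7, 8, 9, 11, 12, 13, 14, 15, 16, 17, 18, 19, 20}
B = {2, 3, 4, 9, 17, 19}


LHS: A ∪ B = {1, 2, 3, 4, 5, 6, 7, 8, 9, 11, 12, 13, 14, 15, 16, 17, 18, 19, 20}
(A ∪ B)' = U \ (A ∪ B) = {10}
A' = {3, 10}, B' = {1, 5, 6, 7, 8, 10, 11, 12, 13, 14, 15, 16, 18, 20}
Claimed RHS: A' ∪ B' = {1, 3, 5, 6, 7, 8, 10, 11, 12, 13, 14, 15, 16, 18, 20}
Identity is INVALID: LHS = {10} but the RHS claimed here equals {1, 3, 5, 6, 7, 8, 10, 11, 12, 13, 14, 15, 16, 18, 20}. The correct form is (A ∪ B)' = A' ∩ B'.

Identity is invalid: (A ∪ B)' = {10} but A' ∪ B' = {1, 3, 5, 6, 7, 8, 10, 11, 12, 13, 14, 15, 16, 18, 20}. The correct De Morgan law is (A ∪ B)' = A' ∩ B'.


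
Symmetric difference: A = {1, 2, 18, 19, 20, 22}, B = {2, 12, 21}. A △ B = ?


A △ B = (A \ B) ∪ (B \ A) = elements in exactly one of A or B
A \ B = {1, 18, 19, 20, 22}
B \ A = {12, 21}
A △ B = {1, 12, 18, 19, 20, 21, 22}

A △ B = {1, 12, 18, 19, 20, 21, 22}


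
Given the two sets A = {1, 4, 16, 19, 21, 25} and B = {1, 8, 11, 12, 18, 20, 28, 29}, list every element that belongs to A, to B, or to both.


A ∪ B = all elements in A or B (or both)
A = {1, 4, 16, 19, 21, 25}
B = {1, 8, 11, 12, 18, 20, 28, 29}
A ∪ B = {1, 4, 8, 11, 12, 16, 18, 19, 20, 21, 25, 28, 29}

A ∪ B = {1, 4, 8, 11, 12, 16, 18, 19, 20, 21, 25, 28, 29}


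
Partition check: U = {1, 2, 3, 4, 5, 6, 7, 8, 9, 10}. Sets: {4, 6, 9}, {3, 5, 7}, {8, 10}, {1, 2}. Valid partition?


A partition requires: (1) non-empty parts, (2) pairwise disjoint, (3) union = U
Parts: {4, 6, 9}, {3, 5, 7}, {8, 10}, {1, 2}
Union of parts: {1, 2, 3, 4, 5, 6, 7, 8, 9, 10}
U = {1, 2, 3, 4, 5, 6, 7, 8, 9, 10}
All non-empty? True
Pairwise disjoint? True
Covers U? True

Yes, valid partition


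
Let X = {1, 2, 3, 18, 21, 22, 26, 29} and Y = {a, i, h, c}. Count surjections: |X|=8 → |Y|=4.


n = |X| = 8, k = |Y| = 4. Surjections via inclusion-exclusion:
S(n,k) = Σ(-1)^i × C(k,i) × (k-i)^n, i=0 to k
i=0: (-1)^0×C(4,0)×4^8 = 65536
i=1: (-1)^1×C(4,1)×3^8 = -26244
i=2: (-1)^2×C(4,2)×2^8 = 1536
i=3: (-1)^3×C(4,3)×1^8 = -4
i=4: (-1)^4×C(4,4)×0^8 = 0
Total = 40824

Number of surjections = 40824


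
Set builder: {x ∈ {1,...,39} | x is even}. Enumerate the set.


Checking each candidate:
Condition: even numbers in {1,...,39}
Result = {2, 4, 6, 8, 10, 12, 14, 16, 18, 20, 22, 24, 26, 28, 30, 32, 34, 36, 38}

{2, 4, 6, 8, 10, 12, 14, 16, 18, 20, 22, 24, 26, 28, 30, 32, 34, 36, 38}


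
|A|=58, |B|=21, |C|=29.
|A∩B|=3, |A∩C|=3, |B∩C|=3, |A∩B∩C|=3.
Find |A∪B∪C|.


|A∪B∪C| = |A|+|B|+|C| - |A∩B|-|A∩C|-|B∩C| + |A∩B∩C|
= 58+21+29 - 3-3-3 + 3
= 108 - 9 + 3
= 102

|A ∪ B ∪ C| = 102


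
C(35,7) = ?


C(n,k) = n! / (k!(n-k)!)
C(35,7) = 35! / (7!28!)
= 6724520

C(35,7) = 6724520


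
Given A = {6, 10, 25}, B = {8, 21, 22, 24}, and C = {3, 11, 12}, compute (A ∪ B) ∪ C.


A ∪ B = {6, 8, 10, 21, 22, 24, 25}
(A ∪ B) ∪ C = {3, 6, 8, 10, 11, 12, 21, 22, 24, 25}

A ∪ B ∪ C = {3, 6, 8, 10, 11, 12, 21, 22, 24, 25}


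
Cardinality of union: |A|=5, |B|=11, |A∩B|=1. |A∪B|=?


|A ∪ B| = |A| + |B| - |A ∩ B|
= 5 + 11 - 1
= 15

|A ∪ B| = 15


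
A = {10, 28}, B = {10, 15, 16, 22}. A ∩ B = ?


A ∩ B = elements in both A and B
A = {10, 28}
B = {10, 15, 16, 22}
A ∩ B = {10}

A ∩ B = {10}


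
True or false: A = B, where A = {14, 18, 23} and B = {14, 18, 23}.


Two sets are equal iff they have exactly the same elements.
A = {14, 18, 23}
B = {14, 18, 23}
Same elements → A = B

Yes, A = B


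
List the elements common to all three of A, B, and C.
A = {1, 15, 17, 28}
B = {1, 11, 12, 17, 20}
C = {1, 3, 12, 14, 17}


A ∩ B = {1, 17}
(A ∩ B) ∩ C = {1, 17}

A ∩ B ∩ C = {1, 17}


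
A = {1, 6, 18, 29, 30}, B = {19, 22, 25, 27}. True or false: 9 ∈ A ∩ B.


A = {1, 6, 18, 29, 30}, B = {19, 22, 25, 27}
A ∩ B = elements in both A and B
A ∩ B = ∅
Checking if 9 ∈ A ∩ B
9 is not in A ∩ B → False

9 ∉ A ∩ B


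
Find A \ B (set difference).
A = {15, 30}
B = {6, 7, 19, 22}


A \ B = elements in A but not in B
A = {15, 30}
B = {6, 7, 19, 22}
Remove from A any elements in B
A \ B = {15, 30}

A \ B = {15, 30}


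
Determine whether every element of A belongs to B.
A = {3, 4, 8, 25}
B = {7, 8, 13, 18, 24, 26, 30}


A ⊆ B means every element of A is in B.
Elements in A not in B: {3, 4, 25}
So A ⊄ B.

No, A ⊄ B


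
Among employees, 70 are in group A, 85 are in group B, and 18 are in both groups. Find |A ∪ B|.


|A ∪ B| = |A| + |B| - |A ∩ B|
= 70 + 85 - 18
= 137

|A ∪ B| = 137


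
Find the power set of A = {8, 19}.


|A| = 2, so |P(A)| = 2^2 = 4
Enumerate subsets by cardinality (0 to 2):
∅, {8}, {19}, {8, 19}

P(A) has 4 subsets: ∅, {8}, {19}, {8, 19}


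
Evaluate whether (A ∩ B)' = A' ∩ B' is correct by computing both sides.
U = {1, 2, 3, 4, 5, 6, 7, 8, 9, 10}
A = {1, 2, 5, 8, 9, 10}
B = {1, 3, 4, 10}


LHS: A ∩ B = {1, 10}
(A ∩ B)' = U \ (A ∩ B) = {2, 3, 4, 5, 6, 7, 8, 9}
A' = {3, 4, 6, 7}, B' = {2, 5, 6, 7, 8, 9}
Claimed RHS: A' ∩ B' = {6, 7}
Identity is INVALID: LHS = {2, 3, 4, 5, 6, 7, 8, 9} but the RHS claimed here equals {6, 7}. The correct form is (A ∩ B)' = A' ∪ B'.

Identity is invalid: (A ∩ B)' = {2, 3, 4, 5, 6, 7, 8, 9} but A' ∩ B' = {6, 7}. The correct De Morgan law is (A ∩ B)' = A' ∪ B'.


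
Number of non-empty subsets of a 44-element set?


Total subsets = 2^n = 2^44 = 17592186044416
Non-empty subsets exclude the empty set: 2^n - 1
= 17592186044416 - 1
= 17592186044415

Number of non-empty subsets = 17592186044415


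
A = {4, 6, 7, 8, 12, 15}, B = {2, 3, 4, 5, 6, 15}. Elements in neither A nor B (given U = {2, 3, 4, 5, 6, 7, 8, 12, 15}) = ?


A = {4, 6, 7, 8, 12, 15}
B = {2, 3, 4, 5, 6, 15}
Region: in neither A nor B (given U = {2, 3, 4, 5, 6, 7, 8, 12, 15})
Elements: ∅

Elements in neither A nor B (given U = {2, 3, 4, 5, 6, 7, 8, 12, 15}): ∅


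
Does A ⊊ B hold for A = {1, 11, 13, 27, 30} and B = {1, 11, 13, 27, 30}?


A ⊂ B requires: A ⊆ B AND A ≠ B.
A ⊆ B? Yes
A = B? Yes
A = B, so A is not a PROPER subset.

No, A is not a proper subset of B


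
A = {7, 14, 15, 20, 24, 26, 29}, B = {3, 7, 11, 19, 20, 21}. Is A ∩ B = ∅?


Disjoint means A ∩ B = ∅.
A ∩ B = {7, 20}
A ∩ B ≠ ∅, so A and B are NOT disjoint.

No, A and B are not disjoint (A ∩ B = {7, 20})


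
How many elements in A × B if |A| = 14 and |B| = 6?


|A × B| = |A| × |B|
= 14 × 6
= 84

|A × B| = 84


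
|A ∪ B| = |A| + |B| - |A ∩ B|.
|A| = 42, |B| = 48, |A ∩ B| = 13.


|A ∪ B| = |A| + |B| - |A ∩ B|
= 42 + 48 - 13
= 77

|A ∪ B| = 77


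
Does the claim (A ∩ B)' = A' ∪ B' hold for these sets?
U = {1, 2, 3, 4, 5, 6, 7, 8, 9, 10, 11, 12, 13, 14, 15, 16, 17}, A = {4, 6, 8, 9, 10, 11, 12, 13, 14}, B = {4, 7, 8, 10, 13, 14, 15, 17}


LHS: A ∩ B = {4, 8, 10, 13, 14}
(A ∩ B)' = U \ (A ∩ B) = {1, 2, 3, 5, 6, 7, 9, 11, 12, 15, 16, 17}
A' = {1, 2, 3, 5, 7, 15, 16, 17}, B' = {1, 2, 3, 5, 6, 9, 11, 12, 16}
Claimed RHS: A' ∪ B' = {1, 2, 3, 5, 6, 7, 9, 11, 12, 15, 16, 17}
Identity is VALID: LHS = RHS = {1, 2, 3, 5, 6, 7, 9, 11, 12, 15, 16, 17} ✓

Identity is valid. (A ∩ B)' = A' ∪ B' = {1, 2, 3, 5, 6, 7, 9, 11, 12, 15, 16, 17}


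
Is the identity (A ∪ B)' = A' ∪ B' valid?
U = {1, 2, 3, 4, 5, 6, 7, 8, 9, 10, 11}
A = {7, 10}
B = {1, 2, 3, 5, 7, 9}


LHS: A ∪ B = {1, 2, 3, 5, 7, 9, 10}
(A ∪ B)' = U \ (A ∪ B) = {4, 6, 8, 11}
A' = {1, 2, 3, 4, 5, 6, 8, 9, 11}, B' = {4, 6, 8, 10, 11}
Claimed RHS: A' ∪ B' = {1, 2, 3, 4, 5, 6, 8, 9, 10, 11}
Identity is INVALID: LHS = {4, 6, 8, 11} but the RHS claimed here equals {1, 2, 3, 4, 5, 6, 8, 9, 10, 11}. The correct form is (A ∪ B)' = A' ∩ B'.

Identity is invalid: (A ∪ B)' = {4, 6, 8, 11} but A' ∪ B' = {1, 2, 3, 4, 5, 6, 8, 9, 10, 11}. The correct De Morgan law is (A ∪ B)' = A' ∩ B'.


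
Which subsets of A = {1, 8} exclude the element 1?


A subset of A that omits 1 is a subset of A \ {1}, so there are 2^(n-1) = 2^1 = 2 of them.
Subsets excluding 1: ∅, {8}

Subsets excluding 1 (2 total): ∅, {8}


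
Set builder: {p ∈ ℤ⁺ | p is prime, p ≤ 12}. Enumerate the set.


Checking each candidate:
Condition: primes ≤ 12
Result = {2, 3, 5, 7, 11}

{2, 3, 5, 7, 11}


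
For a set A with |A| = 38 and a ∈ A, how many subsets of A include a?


Subsets of A containing a correspond to subsets of A \ {a}, which has 37 elements.
Count = 2^(n-1) = 2^37
= 137438953472

Number of subsets containing a = 137438953472


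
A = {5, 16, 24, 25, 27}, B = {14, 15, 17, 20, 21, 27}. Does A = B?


Two sets are equal iff they have exactly the same elements.
A = {5, 16, 24, 25, 27}
B = {14, 15, 17, 20, 21, 27}
Differences: {5, 14, 15, 16, 17, 20, 21, 24, 25}
A ≠ B

No, A ≠ B


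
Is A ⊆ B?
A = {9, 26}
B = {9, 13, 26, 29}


A ⊆ B means every element of A is in B.
All elements of A are in B.
So A ⊆ B.

Yes, A ⊆ B


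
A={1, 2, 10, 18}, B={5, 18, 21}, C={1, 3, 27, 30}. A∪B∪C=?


A ∪ B = {1, 2, 5, 10, 18, 21}
(A ∪ B) ∪ C = {1, 2, 3, 5, 10, 18, 21, 27, 30}

A ∪ B ∪ C = {1, 2, 3, 5, 10, 18, 21, 27, 30}


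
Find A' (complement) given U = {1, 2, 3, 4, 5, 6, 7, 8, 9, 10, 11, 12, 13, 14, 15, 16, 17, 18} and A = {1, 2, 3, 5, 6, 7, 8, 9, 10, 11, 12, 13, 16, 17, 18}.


Aᶜ = U \ A = elements in U but not in A
U = {1, 2, 3, 4, 5, 6, 7, 8, 9, 10, 11, 12, 13, 14, 15, 16, 17, 18}
A = {1, 2, 3, 5, 6, 7, 8, 9, 10, 11, 12, 13, 16, 17, 18}
Aᶜ = {4, 14, 15}

Aᶜ = {4, 14, 15}


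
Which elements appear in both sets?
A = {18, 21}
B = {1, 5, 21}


A ∩ B = elements in both A and B
A = {18, 21}
B = {1, 5, 21}
A ∩ B = {21}

A ∩ B = {21}


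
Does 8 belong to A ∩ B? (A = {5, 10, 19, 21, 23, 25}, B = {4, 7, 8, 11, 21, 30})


A = {5, 10, 19, 21, 23, 25}, B = {4, 7, 8, 11, 21, 30}
A ∩ B = elements in both A and B
A ∩ B = {21}
Checking if 8 ∈ A ∩ B
8 is not in A ∩ B → False

8 ∉ A ∩ B


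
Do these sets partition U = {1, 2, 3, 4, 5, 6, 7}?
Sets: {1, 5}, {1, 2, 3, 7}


A partition requires: (1) non-empty parts, (2) pairwise disjoint, (3) union = U
Parts: {1, 5}, {1, 2, 3, 7}
Union of parts: {1, 2, 3, 5, 7}
U = {1, 2, 3, 4, 5, 6, 7}
All non-empty? True
Pairwise disjoint? False
Covers U? False

No, not a valid partition


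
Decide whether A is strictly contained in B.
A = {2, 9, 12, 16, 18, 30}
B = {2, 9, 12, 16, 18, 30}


A ⊂ B requires: A ⊆ B AND A ≠ B.
A ⊆ B? Yes
A = B? Yes
A = B, so A is not a PROPER subset.

No, A is not a proper subset of B


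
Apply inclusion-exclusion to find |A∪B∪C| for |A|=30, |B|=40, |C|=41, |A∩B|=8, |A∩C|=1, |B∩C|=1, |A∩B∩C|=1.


|A∪B∪C| = |A|+|B|+|C| - |A∩B|-|A∩C|-|B∩C| + |A∩B∩C|
= 30+40+41 - 8-1-1 + 1
= 111 - 10 + 1
= 102

|A ∪ B ∪ C| = 102


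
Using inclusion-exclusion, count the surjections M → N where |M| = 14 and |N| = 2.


n = |M| = 14, k = |N| = 2. Surjections via inclusion-exclusion:
S(n,k) = Σ(-1)^i × C(k,i) × (k-i)^n, i=0 to k
i=0: (-1)^0×C(2,0)×2^14 = 16384
i=1: (-1)^1×C(2,1)×1^14 = -2
i=2: (-1)^2×C(2,2)×0^14 = 0
Total = 16382

Number of surjections = 16382


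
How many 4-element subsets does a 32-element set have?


C(n,k) = n! / (k!(n-k)!)
C(32,4) = 32! / (4!28!)
= 35960

C(32,4) = 35960


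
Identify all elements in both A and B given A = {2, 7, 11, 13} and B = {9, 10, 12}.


A = {2, 7, 11, 13}
B = {9, 10, 12}
Region: in both A and B
Elements: ∅

Elements in both A and B: ∅


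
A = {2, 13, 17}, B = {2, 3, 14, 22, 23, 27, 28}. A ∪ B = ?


A ∪ B = all elements in A or B (or both)
A = {2, 13, 17}
B = {2, 3, 14, 22, 23, 27, 28}
A ∪ B = {2, 3, 13, 14, 17, 22, 23, 27, 28}

A ∪ B = {2, 3, 13, 14, 17, 22, 23, 27, 28}


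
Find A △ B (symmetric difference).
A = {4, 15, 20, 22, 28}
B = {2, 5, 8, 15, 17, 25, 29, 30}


A △ B = (A \ B) ∪ (B \ A) = elements in exactly one of A or B
A \ B = {4, 20, 22, 28}
B \ A = {2, 5, 8, 17, 25, 29, 30}
A △ B = {2, 4, 5, 8, 17, 20, 22, 25, 28, 29, 30}

A △ B = {2, 4, 5, 8, 17, 20, 22, 25, 28, 29, 30}


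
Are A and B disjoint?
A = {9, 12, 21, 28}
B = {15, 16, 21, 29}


Disjoint means A ∩ B = ∅.
A ∩ B = {21}
A ∩ B ≠ ∅, so A and B are NOT disjoint.

No, A and B are not disjoint (A ∩ B = {21})


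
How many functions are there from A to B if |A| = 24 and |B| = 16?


Each of |A| = 24 inputs maps to any of |B| = 16 outputs.
# functions = |B|^|A| = 16^24
= 79228162514264337593543950336

Number of functions = 79228162514264337593543950336


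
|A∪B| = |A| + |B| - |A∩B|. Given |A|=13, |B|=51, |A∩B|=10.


|A ∪ B| = |A| + |B| - |A ∩ B|
= 13 + 51 - 10
= 54

|A ∪ B| = 54


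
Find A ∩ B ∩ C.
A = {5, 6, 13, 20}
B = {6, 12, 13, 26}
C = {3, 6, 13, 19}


A ∩ B = {6, 13}
(A ∩ B) ∩ C = {6, 13}

A ∩ B ∩ C = {6, 13}


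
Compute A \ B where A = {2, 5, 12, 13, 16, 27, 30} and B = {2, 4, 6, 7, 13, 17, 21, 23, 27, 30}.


A \ B = elements in A but not in B
A = {2, 5, 12, 13, 16, 27, 30}
B = {2, 4, 6, 7, 13, 17, 21, 23, 27, 30}
Remove from A any elements in B
A \ B = {5, 12, 16}

A \ B = {5, 12, 16}


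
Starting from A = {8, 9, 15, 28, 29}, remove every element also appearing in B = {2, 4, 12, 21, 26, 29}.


A \ B = elements in A but not in B
A = {8, 9, 15, 28, 29}
B = {2, 4, 12, 21, 26, 29}
Remove from A any elements in B
A \ B = {8, 9, 15, 28}

A \ B = {8, 9, 15, 28}


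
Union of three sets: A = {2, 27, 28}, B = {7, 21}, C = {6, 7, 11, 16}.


A ∪ B = {2, 7, 21, 27, 28}
(A ∪ B) ∪ C = {2, 6, 7, 11, 16, 21, 27, 28}

A ∪ B ∪ C = {2, 6, 7, 11, 16, 21, 27, 28}


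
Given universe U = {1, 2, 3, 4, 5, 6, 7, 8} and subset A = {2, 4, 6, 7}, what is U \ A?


Aᶜ = U \ A = elements in U but not in A
U = {1, 2, 3, 4, 5, 6, 7, 8}
A = {2, 4, 6, 7}
Aᶜ = {1, 3, 5, 8}

Aᶜ = {1, 3, 5, 8}


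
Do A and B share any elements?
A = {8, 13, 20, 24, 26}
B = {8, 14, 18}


Disjoint means A ∩ B = ∅.
A ∩ B = {8}
A ∩ B ≠ ∅, so A and B are NOT disjoint.

Yes — A and B share the element(s) of A ∩ B = {8}, so they are not disjoint


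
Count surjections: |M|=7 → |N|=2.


n = |M| = 7, k = |N| = 2. Surjections via inclusion-exclusion:
S(n,k) = Σ(-1)^i × C(k,i) × (k-i)^n, i=0 to k
i=0: (-1)^0×C(2,0)×2^7 = 128
i=1: (-1)^1×C(2,1)×1^7 = -2
i=2: (-1)^2×C(2,2)×0^7 = 0
Total = 126

Number of surjections = 126


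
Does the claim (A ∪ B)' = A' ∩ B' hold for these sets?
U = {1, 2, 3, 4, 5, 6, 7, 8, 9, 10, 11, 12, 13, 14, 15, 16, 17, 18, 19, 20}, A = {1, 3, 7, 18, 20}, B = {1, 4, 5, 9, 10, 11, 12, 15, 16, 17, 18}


LHS: A ∪ B = {1, 3, 4, 5, 7, 9, 10, 11, 12, 15, 16, 17, 18, 20}
(A ∪ B)' = U \ (A ∪ B) = {2, 6, 8, 13, 14, 19}
A' = {2, 4, 5, 6, 8, 9, 10, 11, 12, 13, 14, 15, 16, 17, 19}, B' = {2, 3, 6, 7, 8, 13, 14, 19, 20}
Claimed RHS: A' ∩ B' = {2, 6, 8, 13, 14, 19}
Identity is VALID: LHS = RHS = {2, 6, 8, 13, 14, 19} ✓

Identity is valid. (A ∪ B)' = A' ∩ B' = {2, 6, 8, 13, 14, 19}


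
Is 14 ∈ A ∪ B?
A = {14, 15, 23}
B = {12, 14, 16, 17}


A = {14, 15, 23}, B = {12, 14, 16, 17}
A ∪ B = all elements in A or B
A ∪ B = {12, 14, 15, 16, 17, 23}
Checking if 14 ∈ A ∪ B
14 is in A ∪ B → True

14 ∈ A ∪ B


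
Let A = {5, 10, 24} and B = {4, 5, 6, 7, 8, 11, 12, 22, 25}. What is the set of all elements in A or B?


A ∪ B = all elements in A or B (or both)
A = {5, 10, 24}
B = {4, 5, 6, 7, 8, 11, 12, 22, 25}
A ∪ B = {4, 5, 6, 7, 8, 10, 11, 12, 22, 24, 25}

A ∪ B = {4, 5, 6, 7, 8, 10, 11, 12, 22, 24, 25}


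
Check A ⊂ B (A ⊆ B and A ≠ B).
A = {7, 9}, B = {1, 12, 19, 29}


A ⊂ B requires: A ⊆ B AND A ≠ B.
A ⊆ B? No
A ⊄ B, so A is not a proper subset.

No, A is not a proper subset of B


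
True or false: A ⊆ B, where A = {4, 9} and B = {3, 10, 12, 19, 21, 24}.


A ⊆ B means every element of A is in B.
Elements in A not in B: {4, 9}
So A ⊄ B.

No, A ⊄ B


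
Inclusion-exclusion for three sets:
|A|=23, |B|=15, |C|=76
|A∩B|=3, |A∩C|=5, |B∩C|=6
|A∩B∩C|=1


|A∪B∪C| = |A|+|B|+|C| - |A∩B|-|A∩C|-|B∩C| + |A∩B∩C|
= 23+15+76 - 3-5-6 + 1
= 114 - 14 + 1
= 101

|A ∪ B ∪ C| = 101


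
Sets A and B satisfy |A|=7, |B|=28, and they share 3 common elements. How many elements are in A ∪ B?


|A ∪ B| = |A| + |B| - |A ∩ B|
= 7 + 28 - 3
= 32

|A ∪ B| = 32


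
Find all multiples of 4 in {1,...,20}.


Checking each candidate:
Condition: multiples of 4 in {1,...,20}
Result = {4, 8, 12, 16, 20}

{4, 8, 12, 16, 20}


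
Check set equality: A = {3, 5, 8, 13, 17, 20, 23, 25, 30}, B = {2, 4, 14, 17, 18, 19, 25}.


Two sets are equal iff they have exactly the same elements.
A = {3, 5, 8, 13, 17, 20, 23, 25, 30}
B = {2, 4, 14, 17, 18, 19, 25}
Differences: {2, 3, 4, 5, 8, 13, 14, 18, 19, 20, 23, 30}
A ≠ B

No, A ≠ B


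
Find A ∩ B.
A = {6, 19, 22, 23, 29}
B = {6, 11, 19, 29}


A ∩ B = elements in both A and B
A = {6, 19, 22, 23, 29}
B = {6, 11, 19, 29}
A ∩ B = {6, 19, 29}

A ∩ B = {6, 19, 29}


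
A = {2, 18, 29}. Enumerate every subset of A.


|A| = 3, so |P(A)| = 2^3 = 8
Enumerate subsets by cardinality (0 to 3):
∅, {2}, {18}, {29}, {2, 18}, {2, 29}, {18, 29}, {2, 18, 29}

P(A) has 8 subsets: ∅, {2}, {18}, {29}, {2, 18}, {2, 29}, {18, 29}, {2, 18, 29}


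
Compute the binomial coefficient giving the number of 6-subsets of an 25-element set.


C(n,k) = n! / (k!(n-k)!)
C(25,6) = 25! / (6!19!)
= 177100

C(25,6) = 177100


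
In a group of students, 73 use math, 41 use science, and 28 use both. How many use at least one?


|A ∪ B| = |A| + |B| - |A ∩ B|
= 73 + 41 - 28
= 86

|A ∪ B| = 86


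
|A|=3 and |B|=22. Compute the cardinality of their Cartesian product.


|A × B| = |A| × |B|
= 3 × 22
= 66

|A × B| = 66


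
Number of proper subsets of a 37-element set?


Total subsets = 2^n = 2^37 = 137438953472
Proper subsets exclude the set itself: 2^n - 1
= 137438953472 - 1
= 137438953471

Number of proper subsets = 137438953471


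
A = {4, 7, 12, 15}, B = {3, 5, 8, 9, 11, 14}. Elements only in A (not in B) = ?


A = {4, 7, 12, 15}
B = {3, 5, 8, 9, 11, 14}
Region: only in A (not in B)
Elements: {4, 7, 12, 15}

Elements only in A (not in B): {4, 7, 12, 15}


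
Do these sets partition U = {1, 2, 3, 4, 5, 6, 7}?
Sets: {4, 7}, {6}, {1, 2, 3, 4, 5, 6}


A partition requires: (1) non-empty parts, (2) pairwise disjoint, (3) union = U
Parts: {4, 7}, {6}, {1, 2, 3, 4, 5, 6}
Union of parts: {1, 2, 3, 4, 5, 6, 7}
U = {1, 2, 3, 4, 5, 6, 7}
All non-empty? True
Pairwise disjoint? False
Covers U? True

No, not a valid partition


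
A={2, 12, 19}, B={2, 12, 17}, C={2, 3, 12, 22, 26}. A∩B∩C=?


A ∩ B = {2, 12}
(A ∩ B) ∩ C = {2, 12}

A ∩ B ∩ C = {2, 12}


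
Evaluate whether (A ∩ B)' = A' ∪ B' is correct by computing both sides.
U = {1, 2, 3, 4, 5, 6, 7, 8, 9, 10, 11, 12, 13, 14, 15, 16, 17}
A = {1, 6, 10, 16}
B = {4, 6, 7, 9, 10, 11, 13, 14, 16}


LHS: A ∩ B = {6, 10, 16}
(A ∩ B)' = U \ (A ∩ B) = {1, 2, 3, 4, 5, 7, 8, 9, 11, 12, 13, 14, 15, 17}
A' = {2, 3, 4, 5, 7, 8, 9, 11, 12, 13, 14, 15, 17}, B' = {1, 2, 3, 5, 8, 12, 15, 17}
Claimed RHS: A' ∪ B' = {1, 2, 3, 4, 5, 7, 8, 9, 11, 12, 13, 14, 15, 17}
Identity is VALID: LHS = RHS = {1, 2, 3, 4, 5, 7, 8, 9, 11, 12, 13, 14, 15, 17} ✓

Identity is valid. (A ∩ B)' = A' ∪ B' = {1, 2, 3, 4, 5, 7, 8, 9, 11, 12, 13, 14, 15, 17}


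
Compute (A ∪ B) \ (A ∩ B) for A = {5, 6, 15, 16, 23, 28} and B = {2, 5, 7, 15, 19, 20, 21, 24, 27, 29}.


A △ B = (A \ B) ∪ (B \ A) = elements in exactly one of A or B
A \ B = {6, 16, 23, 28}
B \ A = {2, 7, 19, 20, 21, 24, 27, 29}
A △ B = {2, 6, 7, 16, 19, 20, 21, 23, 24, 27, 28, 29}

A △ B = {2, 6, 7, 16, 19, 20, 21, 23, 24, 27, 28, 29}


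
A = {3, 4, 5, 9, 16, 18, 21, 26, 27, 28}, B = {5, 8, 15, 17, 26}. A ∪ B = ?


A ∪ B = all elements in A or B (or both)
A = {3, 4, 5, 9, 16, 18, 21, 26, 27, 28}
B = {5, 8, 15, 17, 26}
A ∪ B = {3, 4, 5, 8, 9, 15, 16, 17, 18, 21, 26, 27, 28}

A ∪ B = {3, 4, 5, 8, 9, 15, 16, 17, 18, 21, 26, 27, 28}


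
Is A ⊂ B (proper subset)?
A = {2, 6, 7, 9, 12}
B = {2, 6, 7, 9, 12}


A ⊂ B requires: A ⊆ B AND A ≠ B.
A ⊆ B? Yes
A = B? Yes
A = B, so A is not a PROPER subset.

No, A is not a proper subset of B


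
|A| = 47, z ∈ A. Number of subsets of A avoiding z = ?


Subsets of A avoiding z are subsets of A \ {z}, which has 46 elements.
Count = 2^(n-1) = 2^46
= 70368744177664

Number of subsets avoiding z = 70368744177664


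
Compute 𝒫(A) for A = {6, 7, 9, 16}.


|A| = 4, so |P(A)| = 2^4 = 16
Enumerate subsets by cardinality (0 to 4):
∅, {6}, {7}, {9}, {16}, {6, 7}, {6, 9}, {6, 16}, {7, 9}, {7, 16}, {9, 16}, {6, 7, 9}, {6, 7, 16}, {6, 9, 16}, {7, 9, 16}, {6, 7, 9, 16}

P(A) has 16 subsets: ∅, {6}, {7}, {9}, {16}, {6, 7}, {6, 9}, {6, 16}, {7, 9}, {7, 16}, {9, 16}, {6, 7, 9}, {6, 7, 16}, {6, 9, 16}, {7, 9, 16}, {6, 7, 9, 16}


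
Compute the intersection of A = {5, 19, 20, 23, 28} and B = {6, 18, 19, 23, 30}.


A ∩ B = elements in both A and B
A = {5, 19, 20, 23, 28}
B = {6, 18, 19, 23, 30}
A ∩ B = {19, 23}

A ∩ B = {19, 23}


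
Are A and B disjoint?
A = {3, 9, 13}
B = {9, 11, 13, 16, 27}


Disjoint means A ∩ B = ∅.
A ∩ B = {9, 13}
A ∩ B ≠ ∅, so A and B are NOT disjoint.

No, A and B are not disjoint (A ∩ B = {9, 13})


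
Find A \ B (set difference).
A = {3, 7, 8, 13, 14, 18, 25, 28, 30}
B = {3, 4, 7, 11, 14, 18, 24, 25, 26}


A \ B = elements in A but not in B
A = {3, 7, 8, 13, 14, 18, 25, 28, 30}
B = {3, 4, 7, 11, 14, 18, 24, 25, 26}
Remove from A any elements in B
A \ B = {8, 13, 28, 30}

A \ B = {8, 13, 28, 30}


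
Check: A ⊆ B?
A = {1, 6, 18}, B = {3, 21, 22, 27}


A ⊆ B means every element of A is in B.
Elements in A not in B: {1, 6, 18}
So A ⊄ B.

No, A ⊄ B


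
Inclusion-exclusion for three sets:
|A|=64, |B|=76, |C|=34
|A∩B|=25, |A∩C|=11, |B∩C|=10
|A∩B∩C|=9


|A∪B∪C| = |A|+|B|+|C| - |A∩B|-|A∩C|-|B∩C| + |A∩B∩C|
= 64+76+34 - 25-11-10 + 9
= 174 - 46 + 9
= 137

|A ∪ B ∪ C| = 137


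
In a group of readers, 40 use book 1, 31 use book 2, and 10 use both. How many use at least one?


|A ∪ B| = |A| + |B| - |A ∩ B|
= 40 + 31 - 10
= 61

|A ∪ B| = 61


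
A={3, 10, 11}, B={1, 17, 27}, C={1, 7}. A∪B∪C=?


A ∪ B = {1, 3, 10, 11, 17, 27}
(A ∪ B) ∪ C = {1, 3, 7, 10, 11, 17, 27}

A ∪ B ∪ C = {1, 3, 7, 10, 11, 17, 27}


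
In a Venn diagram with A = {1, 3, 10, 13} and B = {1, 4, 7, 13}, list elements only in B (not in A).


A = {1, 3, 10, 13}
B = {1, 4, 7, 13}
Region: only in B (not in A)
Elements: {4, 7}

Elements only in B (not in A): {4, 7}


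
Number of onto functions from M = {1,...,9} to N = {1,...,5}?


n = |M| = 9, k = |N| = 5. Surjections via inclusion-exclusion:
S(n,k) = Σ(-1)^i × C(k,i) × (k-i)^n, i=0 to k
i=0: (-1)^0×C(5,0)×5^9 = 1953125
i=1: (-1)^1×C(5,1)×4^9 = -1310720
i=2: (-1)^2×C(5,2)×3^9 = 196830
i=3: (-1)^3×C(5,3)×2^9 = -5120
i=4: (-1)^4×C(5,4)×1^9 = 5
i=5: (-1)^5×C(5,5)×0^9 = 0
Total = 834120

Number of surjections = 834120


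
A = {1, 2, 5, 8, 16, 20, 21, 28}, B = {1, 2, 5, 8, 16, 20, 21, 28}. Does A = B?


Two sets are equal iff they have exactly the same elements.
A = {1, 2, 5, 8, 16, 20, 21, 28}
B = {1, 2, 5, 8, 16, 20, 21, 28}
Same elements → A = B

Yes, A = B


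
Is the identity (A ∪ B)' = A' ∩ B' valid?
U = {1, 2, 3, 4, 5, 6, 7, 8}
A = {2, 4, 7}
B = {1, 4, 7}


LHS: A ∪ B = {1, 2, 4, 7}
(A ∪ B)' = U \ (A ∪ B) = {3, 5, 6, 8}
A' = {1, 3, 5, 6, 8}, B' = {2, 3, 5, 6, 8}
Claimed RHS: A' ∩ B' = {3, 5, 6, 8}
Identity is VALID: LHS = RHS = {3, 5, 6, 8} ✓

Identity is valid. (A ∪ B)' = A' ∩ B' = {3, 5, 6, 8}


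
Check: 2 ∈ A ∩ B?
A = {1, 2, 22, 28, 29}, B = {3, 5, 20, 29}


A = {1, 2, 22, 28, 29}, B = {3, 5, 20, 29}
A ∩ B = elements in both A and B
A ∩ B = {29}
Checking if 2 ∈ A ∩ B
2 is not in A ∩ B → False

2 ∉ A ∩ B


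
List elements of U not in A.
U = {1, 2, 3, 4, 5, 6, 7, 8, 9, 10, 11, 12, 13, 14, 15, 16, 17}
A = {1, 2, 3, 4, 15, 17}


Aᶜ = U \ A = elements in U but not in A
U = {1, 2, 3, 4, 5, 6, 7, 8, 9, 10, 11, 12, 13, 14, 15, 16, 17}
A = {1, 2, 3, 4, 15, 17}
Aᶜ = {5, 6, 7, 8, 9, 10, 11, 12, 13, 14, 16}

Aᶜ = {5, 6, 7, 8, 9, 10, 11, 12, 13, 14, 16}


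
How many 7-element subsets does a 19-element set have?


C(n,k) = n! / (k!(n-k)!)
C(19,7) = 19! / (7!12!)
= 50388

C(19,7) = 50388


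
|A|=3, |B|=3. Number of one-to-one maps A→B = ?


An injection sends each of |A| = 3 inputs to a distinct output in B.
# injections = |B|·(|B|-1)·…·(|B|-|A|+1) = 3! / (3 - 3)!
= 3 × 2 × 1
= 6

Number of injections = 6


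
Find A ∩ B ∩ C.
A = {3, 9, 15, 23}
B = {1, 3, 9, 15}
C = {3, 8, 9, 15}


A ∩ B = {3, 9, 15}
(A ∩ B) ∩ C = {3, 9, 15}

A ∩ B ∩ C = {3, 9, 15}


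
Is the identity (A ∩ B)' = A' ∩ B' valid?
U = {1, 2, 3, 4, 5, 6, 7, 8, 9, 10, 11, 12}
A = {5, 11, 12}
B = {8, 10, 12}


LHS: A ∩ B = {12}
(A ∩ B)' = U \ (A ∩ B) = {1, 2, 3, 4, 5, 6, 7, 8, 9, 10, 11}
A' = {1, 2, 3, 4, 6, 7, 8, 9, 10}, B' = {1, 2, 3, 4, 5, 6, 7, 9, 11}
Claimed RHS: A' ∩ B' = {1, 2, 3, 4, 6, 7, 9}
Identity is INVALID: LHS = {1, 2, 3, 4, 5, 6, 7, 8, 9, 10, 11} but the RHS claimed here equals {1, 2, 3, 4, 6, 7, 9}. The correct form is (A ∩ B)' = A' ∪ B'.

Identity is invalid: (A ∩ B)' = {1, 2, 3, 4, 5, 6, 7, 8, 9, 10, 11} but A' ∩ B' = {1, 2, 3, 4, 6, 7, 9}. The correct De Morgan law is (A ∩ B)' = A' ∪ B'.


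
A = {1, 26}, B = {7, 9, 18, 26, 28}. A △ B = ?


A △ B = (A \ B) ∪ (B \ A) = elements in exactly one of A or B
A \ B = {1}
B \ A = {7, 9, 18, 28}
A △ B = {1, 7, 9, 18, 28}

A △ B = {1, 7, 9, 18, 28}


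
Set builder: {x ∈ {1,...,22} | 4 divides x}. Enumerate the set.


Checking each candidate:
Condition: multiples of 4 in {1,...,22}
Result = {4, 8, 12, 16, 20}

{4, 8, 12, 16, 20}


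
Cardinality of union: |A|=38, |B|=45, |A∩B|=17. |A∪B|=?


|A ∪ B| = |A| + |B| - |A ∩ B|
= 38 + 45 - 17
= 66

|A ∪ B| = 66


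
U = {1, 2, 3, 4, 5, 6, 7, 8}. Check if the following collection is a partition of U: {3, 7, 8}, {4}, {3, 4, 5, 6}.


A partition requires: (1) non-empty parts, (2) pairwise disjoint, (3) union = U
Parts: {3, 7, 8}, {4}, {3, 4, 5, 6}
Union of parts: {3, 4, 5, 6, 7, 8}
U = {1, 2, 3, 4, 5, 6, 7, 8}
All non-empty? True
Pairwise disjoint? False
Covers U? False

No, not a valid partition


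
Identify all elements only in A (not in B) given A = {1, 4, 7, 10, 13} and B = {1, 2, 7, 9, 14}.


A = {1, 4, 7, 10, 13}
B = {1, 2, 7, 9, 14}
Region: only in A (not in B)
Elements: {4, 10, 13}

Elements only in A (not in B): {4, 10, 13}


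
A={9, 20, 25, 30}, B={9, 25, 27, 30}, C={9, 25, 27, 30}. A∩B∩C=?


A ∩ B = {9, 25, 30}
(A ∩ B) ∩ C = {9, 25, 30}

A ∩ B ∩ C = {9, 25, 30}


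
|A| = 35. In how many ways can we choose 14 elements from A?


C(n,k) = n! / (k!(n-k)!)
C(35,14) = 35! / (14!21!)
= 2319959400

C(35,14) = 2319959400


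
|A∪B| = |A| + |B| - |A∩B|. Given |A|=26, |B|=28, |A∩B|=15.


|A ∪ B| = |A| + |B| - |A ∩ B|
= 26 + 28 - 15
= 39

|A ∪ B| = 39


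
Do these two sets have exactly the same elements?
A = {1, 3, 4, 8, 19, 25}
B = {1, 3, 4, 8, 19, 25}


Two sets are equal iff they have exactly the same elements.
A = {1, 3, 4, 8, 19, 25}
B = {1, 3, 4, 8, 19, 25}
Same elements → A = B

Yes, A = B


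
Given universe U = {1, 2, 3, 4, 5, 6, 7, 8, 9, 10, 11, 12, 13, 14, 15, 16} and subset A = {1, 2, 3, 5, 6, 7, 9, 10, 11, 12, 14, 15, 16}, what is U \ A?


Aᶜ = U \ A = elements in U but not in A
U = {1, 2, 3, 4, 5, 6, 7, 8, 9, 10, 11, 12, 13, 14, 15, 16}
A = {1, 2, 3, 5, 6, 7, 9, 10, 11, 12, 14, 15, 16}
Aᶜ = {4, 8, 13}

Aᶜ = {4, 8, 13}


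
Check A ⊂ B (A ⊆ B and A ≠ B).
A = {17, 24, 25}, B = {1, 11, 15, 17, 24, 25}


A ⊂ B requires: A ⊆ B AND A ≠ B.
A ⊆ B? Yes
A = B? No
A ⊂ B: Yes (A is a proper subset of B)

Yes, A ⊂ B
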